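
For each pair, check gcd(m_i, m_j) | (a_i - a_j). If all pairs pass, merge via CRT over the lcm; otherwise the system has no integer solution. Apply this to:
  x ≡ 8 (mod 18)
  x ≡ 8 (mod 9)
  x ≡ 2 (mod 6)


Moduli 18, 9, 6 are not pairwise coprime, so CRT works modulo lcm(m_i) when all pairwise compatibility conditions hold.
Pairwise compatibility: gcd(m_i, m_j) must divide a_i - a_j for every pair.
Merge one congruence at a time:
  Start: x ≡ 8 (mod 18).
  Combine with x ≡ 8 (mod 9): gcd(18, 9) = 9; 8 - 8 = 0, which IS divisible by 9, so compatible.
    Write x = 8 + 18·t and substitute into x ≡ 8 (mod 9): 18·t ≡ 8 − 8 = 0 (mod 9).
    Divide the congruence (and modulus) by g = 9: 2·t ≡ 0 (mod 1).
    Modulo 1 every t works; take t = 0.
    Then x = 8 + 18·0 = 8, valid modulo lcm(18, 9) = 18: x ≡ 8 (mod 18).
  Combine with x ≡ 2 (mod 6): gcd(18, 6) = 6; 2 - 8 = -6, which IS divisible by 6, so compatible.
    Write x = 8 + 18·t and substitute into x ≡ 2 (mod 6): 18·t ≡ 2 − 8 = -6 (mod 6).
    Divide the congruence (and modulus) by g = 6: 3·t ≡ -1 (mod 1).
    Modulo 1 every t works; take t = 0.
    Then x = 8 + 18·0 = 8, valid modulo lcm(18, 6) = 18: x ≡ 8 (mod 18).
Verify: 8 mod 18 = 8, 8 mod 9 = 8, 8 mod 6 = 2.

x ≡ 8 (mod 18).


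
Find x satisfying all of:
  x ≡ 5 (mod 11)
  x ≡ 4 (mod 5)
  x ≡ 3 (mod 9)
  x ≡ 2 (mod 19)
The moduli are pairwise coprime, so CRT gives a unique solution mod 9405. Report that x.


Product of moduli M = 11 · 5 · 9 · 19 = 9405.
Merge one congruence at a time:
  Start: x ≡ 5 (mod 11).
  Combine with x ≡ 4 (mod 5); new modulus lcm = 55.
    Write x = 5 + 11·t and substitute into x ≡ 4 (mod 5): 11·t ≡ 4 − 5 = -1 (mod 5).
    Reduce coefficients mod 5: 1·t ≡ 4 (mod 5).
    So t ≡ 4 (mod 5).
    Then x = 5 + 11·4 = 49, valid modulo lcm(11, 5) = 55: x ≡ 49 (mod 55).
  Combine with x ≡ 3 (mod 9); new modulus lcm = 495.
    Write x = 49 + 55·t and substitute into x ≡ 3 (mod 9): 55·t ≡ 3 − 49 = -46 (mod 9).
    Reduce coefficients mod 9: 1·t ≡ 8 (mod 9).
    So t ≡ 8 (mod 9).
    Then x = 49 + 55·8 = 489, valid modulo lcm(55, 9) = 495: x ≡ 489 (mod 495).
  Combine with x ≡ 2 (mod 19); new modulus lcm = 9405.
    Write x = 489 + 495·t and substitute into x ≡ 2 (mod 19): 495·t ≡ 2 − 489 = -487 (mod 19).
    Reduce coefficients mod 19: 1·t ≡ 7 (mod 19).
    So t ≡ 7 (mod 19).
    Then x = 489 + 495·7 = 3954, valid modulo lcm(495, 19) = 9405: x ≡ 3954 (mod 9405).
Verify against each original: 3954 mod 11 = 5, 3954 mod 5 = 4, 3954 mod 9 = 3, 3954 mod 19 = 2.

x ≡ 3954 (mod 9405).


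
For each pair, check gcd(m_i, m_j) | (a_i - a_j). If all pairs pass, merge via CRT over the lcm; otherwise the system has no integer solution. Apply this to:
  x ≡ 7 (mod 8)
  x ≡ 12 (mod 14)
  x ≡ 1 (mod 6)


Moduli 8, 14, 6 are not pairwise coprime, so CRT works modulo lcm(m_i) when all pairwise compatibility conditions hold.
Pairwise compatibility: gcd(m_i, m_j) must divide a_i - a_j for every pair.
Merge one congruence at a time:
  Start: x ≡ 7 (mod 8).
  Combine with x ≡ 12 (mod 14): gcd(8, 14) = 2, and 12 - 7 = 5 is NOT divisible by 2.
    ⇒ system is inconsistent (no integer solution).

No solution (the system is inconsistent).


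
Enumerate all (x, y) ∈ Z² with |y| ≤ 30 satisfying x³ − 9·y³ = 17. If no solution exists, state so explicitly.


The equation is x³ - 9y³ = 17. For fixed y, x³ = 9·y³ + 17, so a solution requires the RHS to be a perfect cube.
Strategy: iterate y from -30 to 30, compute RHS = 9·y³ + 17, and check whether it is a (positive or negative) perfect cube.
Check small values of y:
  y = 0: RHS = 17 is not a perfect cube.
  y = 1: RHS = 26 is not a perfect cube.
  y = -1: RHS = 8 = (2)³ ⇒ x = 2 works.
  y = 2: RHS = 89 is not a perfect cube.
  y = -2: RHS = -55 is not a perfect cube.
  y = 3: RHS = 260 is not a perfect cube.
  y = -3: RHS = -226 is not a perfect cube.
Continuing, at y = -25: RHS = -140608 = (-52)³ ⇒ x = -52 works.
Searching the remaining y in |y| ≤ 30 finds no further solutions.
Collected solutions: (2, -1), (-52, -25).

Solutions (with |y| ≤ 30): (2, -1), (-52, -25).


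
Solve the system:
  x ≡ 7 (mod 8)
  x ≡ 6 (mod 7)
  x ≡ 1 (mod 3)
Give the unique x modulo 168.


Moduli 8, 7, 3 are pairwise coprime; by CRT there is a unique solution modulo M = 8 · 7 · 3 = 168.
Solve pairwise, accumulating the modulus:
  Start with x ≡ 7 (mod 8).
  Combine with x ≡ 6 (mod 7): since gcd(8, 7) = 1, we get a unique residue mod 56.
    Write x = 7 + 8·t and substitute into x ≡ 6 (mod 7): 8·t ≡ 6 − 7 = -1 (mod 7).
    Reduce coefficients mod 7: 1·t ≡ 6 (mod 7).
    So t ≡ 6 (mod 7).
    Then x = 7 + 8·6 = 55, valid modulo lcm(8, 7) = 56: x ≡ 55 (mod 56).
  Combine with x ≡ 1 (mod 3): since gcd(56, 3) = 1, we get a unique residue mod 168.
    Write x = 55 + 56·t and substitute into x ≡ 1 (mod 3): 56·t ≡ 1 − 55 = -54 (mod 3).
    Reduce coefficients mod 3: 2·t ≡ 0 (mod 3).
    The inverse of 2 mod 3 is 2 (since 2·2 = 4 = 1·3 + 1), so t ≡ 2·0 = 0 ≡ 0 (mod 3).
    Then x = 55 + 56·0 = 55, valid modulo lcm(56, 3) = 168: x ≡ 55 (mod 168).
Verify: 55 mod 8 = 7 ✓, 55 mod 7 = 6 ✓, 55 mod 3 = 1 ✓.

x ≡ 55 (mod 168).


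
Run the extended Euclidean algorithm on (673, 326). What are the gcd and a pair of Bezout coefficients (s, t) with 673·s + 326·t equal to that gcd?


Euclidean algorithm on (673, 326) — divide until remainder is 0:
  673 = 2 · 326 + 21
  326 = 15 · 21 + 11
  21 = 1 · 11 + 10
  11 = 1 · 10 + 1
  10 = 10 · 1 + 0
gcd(673, 326) = 1.
Track Bezout coefficients alongside the remainders: start with r₀ = 673 = a·1 + b·0 (s = 1, t = 0) and r₁ = 326 = a·0 + b·1 (s = 0, t = 1); each new remainder r_{k+1} = r_{k-1} − q_k·r_k inherits s_{k+1} = s_{k-1} − q_k·s_k, t_{k+1} = t_{k-1} − q_k·t_k, so r_k = a·s_k + b·t_k at every step:
  q = 2: r = 21, s = 1 − 2·0 = 1, t = 0 − 2·1 = -2  (check: 673·1 + 326·(-2) = 21)
  q = 15: r = 11, s = 0 − 15·1 = -15, t = 1 − 15·(-2) = 31  (check: 673·(-15) + 326·31 = 11)
  q = 1: r = 10, s = 1 − 1·(-15) = 16, t = -2 − 1·31 = -33  (check: 673·16 + 326·(-33) = 10)
  q = 1: r = 1, s = -15 − 1·16 = -31, t = 31 − 1·(-33) = 64  (check: 673·(-31) + 326·64 = 1)
The row with r = 1 (the gcd) gives the Bezout coefficients s = -31, t = 64.
Result: 673 · (-31) + 326 · (64) = 1.

gcd(673, 326) = 1; s = -31, t = 64 (check: 673·(-31) + 326·64 = 1).


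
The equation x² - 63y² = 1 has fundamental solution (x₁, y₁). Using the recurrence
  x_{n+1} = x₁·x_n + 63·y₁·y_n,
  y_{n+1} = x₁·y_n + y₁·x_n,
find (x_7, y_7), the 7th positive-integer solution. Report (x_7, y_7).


Step 1: Find the fundamental solution (x₁, y₁) of x² - 63y² = 1.
  Expand √63 as a continued fraction. a₀ = ⌊√63⌋ = 7; iterate m_{k+1} = d_k·a_k − m_k, d_{k+1} = (63 − m_{k+1}²)/d_k, a_{k+1} = ⌊(a₀ + m_{k+1})/d_{k+1}⌋ (starting m₀ = 0, d₀ = 1), with convergents p_k = a_k·p_{k-1} + p_{k-2}, q_k = a_k·q_{k-1} + q_{k-2} (p₋₁ = 1, q₋₁ = 0):
  k = 0: a₀ = 7; p₀/q₀ = 7/1; p₀² − 63·q₀² = 49 − 63 = -14.
  k = 1: m = 7, d = 14, a = ⌊(7 + 7)/14⌋ = 1; p/q = (1·7 + 1)/(1·1 + 0) = 8/1; p² − 63·q² = 64 − 63 = 1.
  The first convergent with p² − 63·q² = 1 gives the fundamental solution (x₁, y₁) = (8, 1).
Step 2: Apply the recurrence (x_{n+1}, y_{n+1}) = (x₁x_n + 63y₁y_n, x₁y_n + y₁x_n) repeatedly.
  From (x_1, y_1) = (8, 1): x_2 = 8·8 + 63·1·1 = 127; y_2 = 8·1 + 1·8 = 16.
  From (x_2, y_2) = (127, 16): x_3 = 8·127 + 63·1·16 = 2024; y_3 = 8·16 + 1·127 = 255.
  From (x_3, y_3) = (2024, 255): x_4 = 8·2024 + 63·1·255 = 32257; y_4 = 8·255 + 1·2024 = 4064.
  From (x_4, y_4) = (32257, 4064): x_5 = 8·32257 + 63·1·4064 = 514088; y_5 = 8·4064 + 1·32257 = 64769.
  From (x_5, y_5) = (514088, 64769): x_6 = 8·514088 + 63·1·64769 = 8193151; y_6 = 8·64769 + 1·514088 = 1032240.
  From (x_6, y_6) = (8193151, 1032240): x_7 = 8·8193151 + 63·1·1032240 = 130576328; y_7 = 8·1032240 + 1·8193151 = 16451071.
Step 3: Verify x_7² - 63·y_7² = 17050177433963584 - 17050177433963583 = 1 (should be 1). ✓

(x_1, y_1) = (8, 1); (x_7, y_7) = (130576328, 16451071).


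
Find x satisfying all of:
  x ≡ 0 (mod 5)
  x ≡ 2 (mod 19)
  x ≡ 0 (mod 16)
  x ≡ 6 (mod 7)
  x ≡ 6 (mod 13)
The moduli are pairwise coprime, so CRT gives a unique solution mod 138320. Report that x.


Product of moduli M = 5 · 19 · 16 · 7 · 13 = 138320.
Merge one congruence at a time:
  Start: x ≡ 0 (mod 5).
  Combine with x ≡ 2 (mod 19); new modulus lcm = 95.
    Write x = 0 + 5·t and substitute into x ≡ 2 (mod 19): 5·t ≡ 2 − 0 = 2 (mod 19).
    The inverse of 5 mod 19 is 4 (since 5·4 = 20 = 1·19 + 1), so t ≡ 4·2 = 8 ≡ 8 (mod 19).
    Then x = 0 + 5·8 = 40, valid modulo lcm(5, 19) = 95: x ≡ 40 (mod 95).
  Combine with x ≡ 0 (mod 16); new modulus lcm = 1520.
    Write x = 40 + 95·t and substitute into x ≡ 0 (mod 16): 95·t ≡ 0 − 40 = -40 (mod 16).
    Reduce coefficients mod 16: 15·t ≡ 8 (mod 16).
    The inverse of 15 mod 16 is 15 (since 15·15 = 225 = 14·16 + 1), so t ≡ 15·8 = 120 ≡ 8 (mod 16).
    Then x = 40 + 95·8 = 800, valid modulo lcm(95, 16) = 1520: x ≡ 800 (mod 1520).
  Combine with x ≡ 6 (mod 7); new modulus lcm = 10640.
    Write x = 800 + 1520·t and substitute into x ≡ 6 (mod 7): 1520·t ≡ 6 − 800 = -794 (mod 7).
    Reduce coefficients mod 7: 1·t ≡ 4 (mod 7).
    So t ≡ 4 (mod 7).
    Then x = 800 + 1520·4 = 6880, valid modulo lcm(1520, 7) = 10640: x ≡ 6880 (mod 10640).
  Combine with x ≡ 6 (mod 13); new modulus lcm = 138320.
    Write x = 6880 + 10640·t and substitute into x ≡ 6 (mod 13): 10640·t ≡ 6 − 6880 = -6874 (mod 13).
    Reduce coefficients mod 13: 6·t ≡ 3 (mod 13).
    The inverse of 6 mod 13 is 11 (since 6·11 = 66 = 5·13 + 1), so t ≡ 11·3 = 33 ≡ 7 (mod 13).
    Then x = 6880 + 10640·7 = 81360, valid modulo lcm(10640, 13) = 138320: x ≡ 81360 (mod 138320).
Verify against each original: 81360 mod 5 = 0, 81360 mod 19 = 2, 81360 mod 16 = 0, 81360 mod 7 = 6, 81360 mod 13 = 6.

x ≡ 81360 (mod 138320).


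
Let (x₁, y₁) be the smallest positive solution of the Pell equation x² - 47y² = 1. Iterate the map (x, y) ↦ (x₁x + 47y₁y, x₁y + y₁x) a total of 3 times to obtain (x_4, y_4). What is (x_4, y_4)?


Step 1: Find the fundamental solution (x₁, y₁) of x² - 47y² = 1.
  Expand √47 as a continued fraction. a₀ = ⌊√47⌋ = 6; iterate m_{k+1} = d_k·a_k − m_k, d_{k+1} = (47 − m_{k+1}²)/d_k, a_{k+1} = ⌊(a₀ + m_{k+1})/d_{k+1}⌋ (starting m₀ = 0, d₀ = 1), with convergents p_k = a_k·p_{k-1} + p_{k-2}, q_k = a_k·q_{k-1} + q_{k-2} (p₋₁ = 1, q₋₁ = 0):
  k = 0: a₀ = 6; p₀/q₀ = 6/1; p₀² − 47·q₀² = 36 − 47 = -11.
  k = 1: m = 6, d = 11, a = ⌊(6 + 6)/11⌋ = 1; p/q = (1·6 + 1)/(1·1 + 0) = 7/1; p² − 47·q² = 49 − 47 = 2.
  k = 2: m = 5, d = 2, a = ⌊(6 + 5)/2⌋ = 5; p/q = (5·7 + 6)/(5·1 + 1) = 41/6; p² − 47·q² = 1681 − 1692 = -11.
  k = 3: m = 5, d = 11, a = ⌊(6 + 5)/11⌋ = 1; p/q = (1·41 + 7)/(1·6 + 1) = 48/7; p² − 47·q² = 2304 − 2303 = 1.
  The first convergent with p² − 47·q² = 1 gives the fundamental solution (x₁, y₁) = (48, 7).
Step 2: Apply the recurrence (x_{n+1}, y_{n+1}) = (x₁x_n + 47y₁y_n, x₁y_n + y₁x_n) repeatedly.
  From (x_1, y_1) = (48, 7): x_2 = 48·48 + 47·7·7 = 4607; y_2 = 48·7 + 7·48 = 672.
  From (x_2, y_2) = (4607, 672): x_3 = 48·4607 + 47·7·672 = 442224; y_3 = 48·672 + 7·4607 = 64505.
  From (x_3, y_3) = (442224, 64505): x_4 = 48·442224 + 47·7·64505 = 42448897; y_4 = 48·64505 + 7·442224 = 6191808.
Step 3: Verify x_4² - 47·y_4² = 1801908856516609 - 1801908856516608 = 1 (should be 1). ✓

(x_1, y_1) = (48, 7); (x_4, y_4) = (42448897, 6191808).


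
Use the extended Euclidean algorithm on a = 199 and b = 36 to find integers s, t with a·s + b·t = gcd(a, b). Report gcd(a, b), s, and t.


Euclidean algorithm on (199, 36) — divide until remainder is 0:
  199 = 5 · 36 + 19
  36 = 1 · 19 + 17
  19 = 1 · 17 + 2
  17 = 8 · 2 + 1
  2 = 2 · 1 + 0
gcd(199, 36) = 1.
Track Bezout coefficients alongside the remainders: start with r₀ = 199 = a·1 + b·0 (s = 1, t = 0) and r₁ = 36 = a·0 + b·1 (s = 0, t = 1); each new remainder r_{k+1} = r_{k-1} − q_k·r_k inherits s_{k+1} = s_{k-1} − q_k·s_k, t_{k+1} = t_{k-1} − q_k·t_k, so r_k = a·s_k + b·t_k at every step:
  q = 5: r = 19, s = 1 − 5·0 = 1, t = 0 − 5·1 = -5  (check: 199·1 + 36·(-5) = 19)
  q = 1: r = 17, s = 0 − 1·1 = -1, t = 1 − 1·(-5) = 6  (check: 199·(-1) + 36·6 = 17)
  q = 1: r = 2, s = 1 − 1·(-1) = 2, t = -5 − 1·6 = -11  (check: 199·2 + 36·(-11) = 2)
  q = 8: r = 1, s = -1 − 8·2 = -17, t = 6 − 8·(-11) = 94  (check: 199·(-17) + 36·94 = 1)
The row with r = 1 (the gcd) gives the Bezout coefficients s = -17, t = 94.
Result: 199 · (-17) + 36 · (94) = 1.

gcd(199, 36) = 1; s = -17, t = 94 (check: 199·(-17) + 36·94 = 1).


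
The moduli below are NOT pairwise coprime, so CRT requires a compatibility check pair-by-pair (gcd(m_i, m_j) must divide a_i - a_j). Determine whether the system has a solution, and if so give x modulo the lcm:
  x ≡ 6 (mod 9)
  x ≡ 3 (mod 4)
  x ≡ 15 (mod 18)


Moduli 9, 4, 18 are not pairwise coprime, so CRT works modulo lcm(m_i) when all pairwise compatibility conditions hold.
Pairwise compatibility: gcd(m_i, m_j) must divide a_i - a_j for every pair.
Merge one congruence at a time:
  Start: x ≡ 6 (mod 9).
  Combine with x ≡ 3 (mod 4): gcd(9, 4) = 1; 3 - 6 = -3, which IS divisible by 1, so compatible.
    Write x = 6 + 9·t and substitute into x ≡ 3 (mod 4): 9·t ≡ 3 − 6 = -3 (mod 4).
    Reduce coefficients mod 4: 1·t ≡ 1 (mod 4).
    So t ≡ 1 (mod 4).
    Then x = 6 + 9·1 = 15, valid modulo lcm(9, 4) = 36: x ≡ 15 (mod 36).
  Combine with x ≡ 15 (mod 18): gcd(36, 18) = 18; 15 - 15 = 0, which IS divisible by 18, so compatible.
    Write x = 15 + 36·t and substitute into x ≡ 15 (mod 18): 36·t ≡ 15 − 15 = 0 (mod 18).
    Divide the congruence (and modulus) by g = 18: 2·t ≡ 0 (mod 1).
    Modulo 1 every t works; take t = 0.
    Then x = 15 + 36·0 = 15, valid modulo lcm(36, 18) = 36: x ≡ 15 (mod 36).
Verify: 15 mod 9 = 6, 15 mod 4 = 3, 15 mod 18 = 15.

x ≡ 15 (mod 36).


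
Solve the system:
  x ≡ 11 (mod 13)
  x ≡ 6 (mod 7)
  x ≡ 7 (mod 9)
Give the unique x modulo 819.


Moduli 13, 7, 9 are pairwise coprime; by CRT there is a unique solution modulo M = 13 · 7 · 9 = 819.
Solve pairwise, accumulating the modulus:
  Start with x ≡ 11 (mod 13).
  Combine with x ≡ 6 (mod 7): since gcd(13, 7) = 1, we get a unique residue mod 91.
    Write x = 11 + 13·t and substitute into x ≡ 6 (mod 7): 13·t ≡ 6 − 11 = -5 (mod 7).
    Reduce coefficients mod 7: 6·t ≡ 2 (mod 7).
    The inverse of 6 mod 7 is 6 (since 6·6 = 36 = 5·7 + 1), so t ≡ 6·2 = 12 ≡ 5 (mod 7).
    Then x = 11 + 13·5 = 76, valid modulo lcm(13, 7) = 91: x ≡ 76 (mod 91).
  Combine with x ≡ 7 (mod 9): since gcd(91, 9) = 1, we get a unique residue mod 819.
    Write x = 76 + 91·t and substitute into x ≡ 7 (mod 9): 91·t ≡ 7 − 76 = -69 (mod 9).
    Reduce coefficients mod 9: 1·t ≡ 3 (mod 9).
    So t ≡ 3 (mod 9).
    Then x = 76 + 91·3 = 349, valid modulo lcm(91, 9) = 819: x ≡ 349 (mod 819).
Verify: 349 mod 13 = 11 ✓, 349 mod 7 = 6 ✓, 349 mod 9 = 7 ✓.

x ≡ 349 (mod 819).


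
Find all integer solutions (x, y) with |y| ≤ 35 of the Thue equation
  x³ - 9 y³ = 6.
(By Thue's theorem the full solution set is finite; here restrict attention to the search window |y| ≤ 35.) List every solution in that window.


The equation is x³ - 9y³ = 6. For fixed y, x³ = 9·y³ + 6, so a solution requires the RHS to be a perfect cube.
Strategy: iterate y from -35 to 35, compute RHS = 9·y³ + 6, and check whether it is a (positive or negative) perfect cube.
Check small values of y:
  y = 0: RHS = 6 is not a perfect cube.
  y = 1: RHS = 15 is not a perfect cube.
  y = -1: RHS = -3 is not a perfect cube.
  y = 2: RHS = 78 is not a perfect cube.
  y = -2: RHS = -66 is not a perfect cube.
  y = 3: RHS = 249 is not a perfect cube.
  y = -3: RHS = -237 is not a perfect cube.
Continuing the search up to |y| = 35 finds no solutions either.
No (x, y) in the scanned range satisfies the equation.

No integer solutions with |y| ≤ 35.


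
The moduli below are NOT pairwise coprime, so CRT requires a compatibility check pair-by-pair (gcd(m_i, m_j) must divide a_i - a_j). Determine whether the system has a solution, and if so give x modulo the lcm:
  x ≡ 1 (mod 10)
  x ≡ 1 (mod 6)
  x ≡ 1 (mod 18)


Moduli 10, 6, 18 are not pairwise coprime, so CRT works modulo lcm(m_i) when all pairwise compatibility conditions hold.
Pairwise compatibility: gcd(m_i, m_j) must divide a_i - a_j for every pair.
Merge one congruence at a time:
  Start: x ≡ 1 (mod 10).
  Combine with x ≡ 1 (mod 6): gcd(10, 6) = 2; 1 - 1 = 0, which IS divisible by 2, so compatible.
    Write x = 1 + 10·t and substitute into x ≡ 1 (mod 6): 10·t ≡ 1 − 1 = 0 (mod 6).
    Divide the congruence (and modulus) by g = 2: 5·t ≡ 0 (mod 3).
    Reduce coefficients mod 3: 2·t ≡ 0 (mod 3).
    The inverse of 2 mod 3 is 2 (since 2·2 = 4 = 1·3 + 1), so t ≡ 2·0 = 0 ≡ 0 (mod 3).
    Then x = 1 + 10·0 = 1, valid modulo lcm(10, 6) = 30: x ≡ 1 (mod 30).
  Combine with x ≡ 1 (mod 18): gcd(30, 18) = 6; 1 - 1 = 0, which IS divisible by 6, so compatible.
    Write x = 1 + 30·t and substitute into x ≡ 1 (mod 18): 30·t ≡ 1 − 1 = 0 (mod 18).
    Divide the congruence (and modulus) by g = 6: 5·t ≡ 0 (mod 3).
    Reduce coefficients mod 3: 2·t ≡ 0 (mod 3).
    The inverse of 2 mod 3 is 2 (since 2·2 = 4 = 1·3 + 1), so t ≡ 2·0 = 0 ≡ 0 (mod 3).
    Then x = 1 + 30·0 = 1, valid modulo lcm(30, 18) = 90: x ≡ 1 (mod 90).
Verify: 1 mod 10 = 1, 1 mod 6 = 1, 1 mod 18 = 1.

x ≡ 1 (mod 90).


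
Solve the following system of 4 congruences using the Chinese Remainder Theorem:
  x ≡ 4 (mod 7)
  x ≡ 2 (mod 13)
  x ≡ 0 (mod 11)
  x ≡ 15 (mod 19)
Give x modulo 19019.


Product of moduli M = 7 · 13 · 11 · 19 = 19019.
Merge one congruence at a time:
  Start: x ≡ 4 (mod 7).
  Combine with x ≡ 2 (mod 13); new modulus lcm = 91.
    Write x = 4 + 7·t and substitute into x ≡ 2 (mod 13): 7·t ≡ 2 − 4 = -2 (mod 13).
    Reduce coefficients mod 13: 7·t ≡ 11 (mod 13).
    The inverse of 7 mod 13 is 2 (since 7·2 = 14 = 1·13 + 1), so t ≡ 2·11 = 22 ≡ 9 (mod 13).
    Then x = 4 + 7·9 = 67, valid modulo lcm(7, 13) = 91: x ≡ 67 (mod 91).
  Combine with x ≡ 0 (mod 11); new modulus lcm = 1001.
    Write x = 67 + 91·t and substitute into x ≡ 0 (mod 11): 91·t ≡ 0 − 67 = -67 (mod 11).
    Reduce coefficients mod 11: 3·t ≡ 10 (mod 11).
    The inverse of 3 mod 11 is 4 (since 3·4 = 12 = 1·11 + 1), so t ≡ 4·10 = 40 ≡ 7 (mod 11).
    Then x = 67 + 91·7 = 704, valid modulo lcm(91, 11) = 1001: x ≡ 704 (mod 1001).
  Combine with x ≡ 15 (mod 19); new modulus lcm = 19019.
    Write x = 704 + 1001·t and substitute into x ≡ 15 (mod 19): 1001·t ≡ 15 − 704 = -689 (mod 19).
    Reduce coefficients mod 19: 13·t ≡ 14 (mod 19).
    The inverse of 13 mod 19 is 3 (since 13·3 = 39 = 2·19 + 1), so t ≡ 3·14 = 42 ≡ 4 (mod 19).
    Then x = 704 + 1001·4 = 4708, valid modulo lcm(1001, 19) = 19019: x ≡ 4708 (mod 19019).
Verify against each original: 4708 mod 7 = 4, 4708 mod 13 = 2, 4708 mod 11 = 0, 4708 mod 19 = 15.

x ≡ 4708 (mod 19019).


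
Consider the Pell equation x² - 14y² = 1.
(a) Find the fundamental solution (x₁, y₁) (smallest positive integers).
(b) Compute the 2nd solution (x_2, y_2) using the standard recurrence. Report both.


Step 1: Find the fundamental solution (x₁, y₁) of x² - 14y² = 1.
  Expand √14 as a continued fraction. a₀ = ⌊√14⌋ = 3; iterate m_{k+1} = d_k·a_k − m_k, d_{k+1} = (14 − m_{k+1}²)/d_k, a_{k+1} = ⌊(a₀ + m_{k+1})/d_{k+1}⌋ (starting m₀ = 0, d₀ = 1), with convergents p_k = a_k·p_{k-1} + p_{k-2}, q_k = a_k·q_{k-1} + q_{k-2} (p₋₁ = 1, q₋₁ = 0):
  k = 0: a₀ = 3; p₀/q₀ = 3/1; p₀² − 14·q₀² = 9 − 14 = -5.
  k = 1: m = 3, d = 5, a = ⌊(3 + 3)/5⌋ = 1; p/q = (1·3 + 1)/(1·1 + 0) = 4/1; p² − 14·q² = 16 − 14 = 2.
  k = 2: m = 2, d = 2, a = ⌊(3 + 2)/2⌋ = 2; p/q = (2·4 + 3)/(2·1 + 1) = 11/3; p² − 14·q² = 121 − 126 = -5.
  k = 3: m = 2, d = 5, a = ⌊(3 + 2)/5⌋ = 1; p/q = (1·11 + 4)/(1·3 + 1) = 15/4; p² − 14·q² = 225 − 224 = 1.
  The first convergent with p² − 14·q² = 1 gives the fundamental solution (x₁, y₁) = (15, 4).
Step 2: Apply the recurrence (x_{n+1}, y_{n+1}) = (x₁x_n + 14y₁y_n, x₁y_n + y₁x_n) repeatedly.
  From (x_1, y_1) = (15, 4): x_2 = 15·15 + 14·4·4 = 449; y_2 = 15·4 + 4·15 = 120.
Step 3: Verify x_2² - 14·y_2² = 201601 - 201600 = 1 (should be 1). ✓

(x_1, y_1) = (15, 4); (x_2, y_2) = (449, 120).


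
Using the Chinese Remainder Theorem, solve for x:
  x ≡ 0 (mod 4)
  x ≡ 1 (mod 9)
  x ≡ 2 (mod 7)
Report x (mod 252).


Moduli 4, 9, 7 are pairwise coprime; by CRT there is a unique solution modulo M = 4 · 9 · 7 = 252.
Solve pairwise, accumulating the modulus:
  Start with x ≡ 0 (mod 4).
  Combine with x ≡ 1 (mod 9): since gcd(4, 9) = 1, we get a unique residue mod 36.
    Write x = 0 + 4·t and substitute into x ≡ 1 (mod 9): 4·t ≡ 1 − 0 = 1 (mod 9).
    The inverse of 4 mod 9 is 7 (since 4·7 = 28 = 3·9 + 1), so t ≡ 7·1 = 7 ≡ 7 (mod 9).
    Then x = 0 + 4·7 = 28, valid modulo lcm(4, 9) = 36: x ≡ 28 (mod 36).
  Combine with x ≡ 2 (mod 7): since gcd(36, 7) = 1, we get a unique residue mod 252.
    Write x = 28 + 36·t and substitute into x ≡ 2 (mod 7): 36·t ≡ 2 − 28 = -26 (mod 7).
    Reduce coefficients mod 7: 1·t ≡ 2 (mod 7).
    So t ≡ 2 (mod 7).
    Then x = 28 + 36·2 = 100, valid modulo lcm(36, 7) = 252: x ≡ 100 (mod 252).
Verify: 100 mod 4 = 0 ✓, 100 mod 9 = 1 ✓, 100 mod 7 = 2 ✓.

x ≡ 100 (mod 252).


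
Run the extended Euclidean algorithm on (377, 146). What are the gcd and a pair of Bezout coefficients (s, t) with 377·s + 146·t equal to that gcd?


Euclidean algorithm on (377, 146) — divide until remainder is 0:
  377 = 2 · 146 + 85
  146 = 1 · 85 + 61
  85 = 1 · 61 + 24
  61 = 2 · 24 + 13
  24 = 1 · 13 + 11
  13 = 1 · 11 + 2
  11 = 5 · 2 + 1
  2 = 2 · 1 + 0
gcd(377, 146) = 1.
Track Bezout coefficients alongside the remainders: start with r₀ = 377 = a·1 + b·0 (s = 1, t = 0) and r₁ = 146 = a·0 + b·1 (s = 0, t = 1); each new remainder r_{k+1} = r_{k-1} − q_k·r_k inherits s_{k+1} = s_{k-1} − q_k·s_k, t_{k+1} = t_{k-1} − q_k·t_k, so r_k = a·s_k + b·t_k at every step:
  q = 2: r = 85, s = 1 − 2·0 = 1, t = 0 − 2·1 = -2  (check: 377·1 + 146·(-2) = 85)
  q = 1: r = 61, s = 0 − 1·1 = -1, t = 1 − 1·(-2) = 3  (check: 377·(-1) + 146·3 = 61)
  q = 1: r = 24, s = 1 − 1·(-1) = 2, t = -2 − 1·3 = -5  (check: 377·2 + 146·(-5) = 24)
  q = 2: r = 13, s = -1 − 2·2 = -5, t = 3 − 2·(-5) = 13  (check: 377·(-5) + 146·13 = 13)
  q = 1: r = 11, s = 2 − 1·(-5) = 7, t = -5 − 1·13 = -18  (check: 377·7 + 146·(-18) = 11)
  q = 1: r = 2, s = -5 − 1·7 = -12, t = 13 − 1·(-18) = 31  (check: 377·(-12) + 146·31 = 2)
  q = 5: r = 1, s = 7 − 5·(-12) = 67, t = -18 − 5·31 = -173  (check: 377·67 + 146·(-173) = 1)
The row with r = 1 (the gcd) gives the Bezout coefficients s = 67, t = -173.
Result: 377 · (67) + 146 · (-173) = 1.

gcd(377, 146) = 1; s = 67, t = -173 (check: 377·67 + 146·(-173) = 1).


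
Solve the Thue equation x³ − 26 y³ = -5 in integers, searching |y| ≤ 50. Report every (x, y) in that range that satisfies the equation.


The equation is x³ - 26y³ = -5. For fixed y, x³ = 26·y³ − 5, so a solution requires the RHS to be a perfect cube.
Strategy: iterate y from -50 to 50, compute RHS = 26·y³ − 5, and check whether it is a (positive or negative) perfect cube.
Check small values of y:
  y = 0: RHS = -5 is not a perfect cube.
  y = 1: RHS = 21 is not a perfect cube.
  y = -1: RHS = -31 is not a perfect cube.
  y = 2: RHS = 203 is not a perfect cube.
  y = -2: RHS = -213 is not a perfect cube.
  y = 3: RHS = 697 is not a perfect cube.
  y = -3: RHS = -707 is not a perfect cube.
Continuing the search up to |y| = 50 finds no solutions either.
No (x, y) in the scanned range satisfies the equation.

No integer solutions with |y| ≤ 50.


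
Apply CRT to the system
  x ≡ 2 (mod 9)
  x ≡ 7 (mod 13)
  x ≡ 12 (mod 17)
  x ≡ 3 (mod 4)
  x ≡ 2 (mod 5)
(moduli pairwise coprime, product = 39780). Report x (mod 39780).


Product of moduli M = 9 · 13 · 17 · 4 · 5 = 39780.
Merge one congruence at a time:
  Start: x ≡ 2 (mod 9).
  Combine with x ≡ 7 (mod 13); new modulus lcm = 117.
    Write x = 2 + 9·t and substitute into x ≡ 7 (mod 13): 9·t ≡ 7 − 2 = 5 (mod 13).
    The inverse of 9 mod 13 is 3 (since 9·3 = 27 = 2·13 + 1), so t ≡ 3·5 = 15 ≡ 2 (mod 13).
    Then x = 2 + 9·2 = 20, valid modulo lcm(9, 13) = 117: x ≡ 20 (mod 117).
  Combine with x ≡ 12 (mod 17); new modulus lcm = 1989.
    Write x = 20 + 117·t and substitute into x ≡ 12 (mod 17): 117·t ≡ 12 − 20 = -8 (mod 17).
    Reduce coefficients mod 17: 15·t ≡ 9 (mod 17).
    The inverse of 15 mod 17 is 8 (since 15·8 = 120 = 7·17 + 1), so t ≡ 8·9 = 72 ≡ 4 (mod 17).
    Then x = 20 + 117·4 = 488, valid modulo lcm(117, 17) = 1989: x ≡ 488 (mod 1989).
  Combine with x ≡ 3 (mod 4); new modulus lcm = 7956.
    Write x = 488 + 1989·t and substitute into x ≡ 3 (mod 4): 1989·t ≡ 3 − 488 = -485 (mod 4).
    Reduce coefficients mod 4: 1·t ≡ 3 (mod 4).
    So t ≡ 3 (mod 4).
    Then x = 488 + 1989·3 = 6455, valid modulo lcm(1989, 4) = 7956: x ≡ 6455 (mod 7956).
  Combine with x ≡ 2 (mod 5); new modulus lcm = 39780.
    Write x = 6455 + 7956·t and substitute into x ≡ 2 (mod 5): 7956·t ≡ 2 − 6455 = -6453 (mod 5).
    Reduce coefficients mod 5: 1·t ≡ 2 (mod 5).
    So t ≡ 2 (mod 5).
    Then x = 6455 + 7956·2 = 22367, valid modulo lcm(7956, 5) = 39780: x ≡ 22367 (mod 39780).
Verify against each original: 22367 mod 9 = 2, 22367 mod 13 = 7, 22367 mod 17 = 12, 22367 mod 4 = 3, 22367 mod 5 = 2.

x ≡ 22367 (mod 39780).


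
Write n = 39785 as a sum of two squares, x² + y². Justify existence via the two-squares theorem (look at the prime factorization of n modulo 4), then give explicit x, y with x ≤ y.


Step 1: Factor n = 39785 = 5 · 73 · 109.
Step 2: Check the mod-4 condition on each prime factor: 5 ≡ 1 (mod 4), exponent 1; 73 ≡ 1 (mod 4), exponent 1; 109 ≡ 1 (mod 4), exponent 1.
All primes ≡ 3 (mod 4) appear to even exponent (or don't appear), so by the two-squares theorem n IS expressible as a sum of two squares.
Step 3: Build a representation. Here n = 5 · 73 · 109 is a product of primes ≡ 1 (mod 4). Each prime p ≡ 1 (mod 4) is itself a sum of two squares; find a² by testing p − a² for a perfect square:
  5: 5 − 1² = 4 = 2² ⇒ 5 = 1² + 2².
  73: 73 − 1² = 72, 73 − 2² = 69, 73 − 3² = 64 = 8² ⇒ 73 = 3² + 8².
  109: 109 − 1² = 108, 109 − 2² = 105, 109 − 3² = 100 = 10² ⇒ 109 = 3² + 10².
  Combine using the Brahmagupta–Fibonacci identity (a² + b²)(c² + d²) = (ac − bd)² + (ad + bc)² = (ac + bd)² + (ad − bc)²:
  5 · 73 = 365: from (1² + 2²)(3² + 8²), take (1·3 − 2·8, 1·8 + 2·3) = (3 − 16, 8 + 6) = (-13, 14); dropping signs (only squares matter) gives (13, 14); check 13² + 14² = 169 + 196 = 365 ✓.
  365 · 109 = 39785: from (13² + 14²)(3² + 10²), take (13·3 − 14·10, 13·10 + 14·3) = (39 − 140, 130 + 42) = (-101, 172); dropping signs (only squares matter) gives (101, 172); check 101² + 172² = 10201 + 29584 = 39785 ✓.
Step 4: Order so x ≤ y and verify: 101² + 172² = 10201 + 29584 = 39785 = n. ✓

n = 39785 = 101² + 172² (one valid representation with x ≤ y).


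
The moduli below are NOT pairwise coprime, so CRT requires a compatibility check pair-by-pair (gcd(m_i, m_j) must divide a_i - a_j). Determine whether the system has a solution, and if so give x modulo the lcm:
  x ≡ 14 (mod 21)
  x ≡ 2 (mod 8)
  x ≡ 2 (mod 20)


Moduli 21, 8, 20 are not pairwise coprime, so CRT works modulo lcm(m_i) when all pairwise compatibility conditions hold.
Pairwise compatibility: gcd(m_i, m_j) must divide a_i - a_j for every pair.
Merge one congruence at a time:
  Start: x ≡ 14 (mod 21).
  Combine with x ≡ 2 (mod 8): gcd(21, 8) = 1; 2 - 14 = -12, which IS divisible by 1, so compatible.
    Write x = 14 + 21·t and substitute into x ≡ 2 (mod 8): 21·t ≡ 2 − 14 = -12 (mod 8).
    Reduce coefficients mod 8: 5·t ≡ 4 (mod 8).
    The inverse of 5 mod 8 is 5 (since 5·5 = 25 = 3·8 + 1), so t ≡ 5·4 = 20 ≡ 4 (mod 8).
    Then x = 14 + 21·4 = 98, valid modulo lcm(21, 8) = 168: x ≡ 98 (mod 168).
  Combine with x ≡ 2 (mod 20): gcd(168, 20) = 4; 2 - 98 = -96, which IS divisible by 4, so compatible.
    Write x = 98 + 168·t and substitute into x ≡ 2 (mod 20): 168·t ≡ 2 − 98 = -96 (mod 20).
    Divide the congruence (and modulus) by g = 4: 42·t ≡ -24 (mod 5).
    Reduce coefficients mod 5: 2·t ≡ 1 (mod 5).
    The inverse of 2 mod 5 is 3 (since 2·3 = 6 = 1·5 + 1), so t ≡ 3·1 = 3 ≡ 3 (mod 5).
    Then x = 98 + 168·3 = 602, valid modulo lcm(168, 20) = 840: x ≡ 602 (mod 840).
Verify: 602 mod 21 = 14, 602 mod 8 = 2, 602 mod 20 = 2.

x ≡ 602 (mod 840).


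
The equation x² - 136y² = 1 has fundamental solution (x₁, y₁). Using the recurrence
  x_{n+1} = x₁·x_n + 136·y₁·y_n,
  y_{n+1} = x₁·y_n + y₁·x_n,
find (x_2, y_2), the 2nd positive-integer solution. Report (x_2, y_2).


Step 1: Find the fundamental solution (x₁, y₁) of x² - 136y² = 1.
  Expand √136 as a continued fraction. a₀ = ⌊√136⌋ = 11; iterate m_{k+1} = d_k·a_k − m_k, d_{k+1} = (136 − m_{k+1}²)/d_k, a_{k+1} = ⌊(a₀ + m_{k+1})/d_{k+1}⌋ (starting m₀ = 0, d₀ = 1), with convergents p_k = a_k·p_{k-1} + p_{k-2}, q_k = a_k·q_{k-1} + q_{k-2} (p₋₁ = 1, q₋₁ = 0):
  k = 0: a₀ = 11; p₀/q₀ = 11/1; p₀² − 136·q₀² = 121 − 136 = -15.
  k = 1: m = 11, d = 15, a = ⌊(11 + 11)/15⌋ = 1; p/q = (1·11 + 1)/(1·1 + 0) = 12/1; p² − 136·q² = 144 − 136 = 8.
  k = 2: m = 4, d = 8, a = ⌊(11 + 4)/8⌋ = 1; p/q = (1·12 + 11)/(1·1 + 1) = 23/2; p² − 136·q² = 529 − 544 = -15.
  k = 3: m = 4, d = 15, a = ⌊(11 + 4)/15⌋ = 1; p/q = (1·23 + 12)/(1·2 + 1) = 35/3; p² − 136·q² = 1225 − 1224 = 1.
  The first convergent with p² − 136·q² = 1 gives the fundamental solution (x₁, y₁) = (35, 3).
Step 2: Apply the recurrence (x_{n+1}, y_{n+1}) = (x₁x_n + 136y₁y_n, x₁y_n + y₁x_n) repeatedly.
  From (x_1, y_1) = (35, 3): x_2 = 35·35 + 136·3·3 = 2449; y_2 = 35·3 + 3·35 = 210.
Step 3: Verify x_2² - 136·y_2² = 5997601 - 5997600 = 1 (should be 1). ✓

(x_1, y_1) = (35, 3); (x_2, y_2) = (2449, 210).


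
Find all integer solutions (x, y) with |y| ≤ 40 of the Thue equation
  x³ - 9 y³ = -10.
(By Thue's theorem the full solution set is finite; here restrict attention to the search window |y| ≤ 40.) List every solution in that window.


The equation is x³ - 9y³ = -10. For fixed y, x³ = 9·y³ − 10, so a solution requires the RHS to be a perfect cube.
Strategy: iterate y from -40 to 40, compute RHS = 9·y³ − 10, and check whether it is a (positive or negative) perfect cube.
Check small values of y:
  y = 0: RHS = -10 is not a perfect cube.
  y = 1: RHS = -1 = (-1)³ ⇒ x = -1 works.
  y = -1: RHS = -19 is not a perfect cube.
  y = 2: RHS = 62 is not a perfect cube.
  y = -2: RHS = -82 is not a perfect cube.
  y = 3: RHS = 233 is not a perfect cube.
  y = -3: RHS = -253 is not a perfect cube.
Continuing the search up to |y| = 40 finds no further solutions beyond those listed.
Collected solutions: (-1, 1).

Solutions (with |y| ≤ 40): (-1, 1).


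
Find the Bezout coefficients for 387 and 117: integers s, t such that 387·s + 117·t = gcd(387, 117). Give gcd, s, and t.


Euclidean algorithm on (387, 117) — divide until remainder is 0:
  387 = 3 · 117 + 36
  117 = 3 · 36 + 9
  36 = 4 · 9 + 0
gcd(387, 117) = 9.
Track Bezout coefficients alongside the remainders: start with r₀ = 387 = a·1 + b·0 (s = 1, t = 0) and r₁ = 117 = a·0 + b·1 (s = 0, t = 1); each new remainder r_{k+1} = r_{k-1} − q_k·r_k inherits s_{k+1} = s_{k-1} − q_k·s_k, t_{k+1} = t_{k-1} − q_k·t_k, so r_k = a·s_k + b·t_k at every step:
  q = 3: r = 36, s = 1 − 3·0 = 1, t = 0 − 3·1 = -3  (check: 387·1 + 117·(-3) = 36)
  q = 3: r = 9, s = 0 − 3·1 = -3, t = 1 − 3·(-3) = 10  (check: 387·(-3) + 117·10 = 9)
The row with r = 9 (the gcd) gives the Bezout coefficients s = -3, t = 10.
Result: 387 · (-3) + 117 · (10) = 9.

gcd(387, 117) = 9; s = -3, t = 10 (check: 387·(-3) + 117·10 = 9).


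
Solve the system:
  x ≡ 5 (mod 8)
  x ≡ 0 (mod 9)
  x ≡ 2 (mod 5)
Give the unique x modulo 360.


Moduli 8, 9, 5 are pairwise coprime; by CRT there is a unique solution modulo M = 8 · 9 · 5 = 360.
Solve pairwise, accumulating the modulus:
  Start with x ≡ 5 (mod 8).
  Combine with x ≡ 0 (mod 9): since gcd(8, 9) = 1, we get a unique residue mod 72.
    Write x = 5 + 8·t and substitute into x ≡ 0 (mod 9): 8·t ≡ 0 − 5 = -5 (mod 9).
    Reduce coefficients mod 9: 8·t ≡ 4 (mod 9).
    The inverse of 8 mod 9 is 8 (since 8·8 = 64 = 7·9 + 1), so t ≡ 8·4 = 32 ≡ 5 (mod 9).
    Then x = 5 + 8·5 = 45, valid modulo lcm(8, 9) = 72: x ≡ 45 (mod 72).
  Combine with x ≡ 2 (mod 5): since gcd(72, 5) = 1, we get a unique residue mod 360.
    Write x = 45 + 72·t and substitute into x ≡ 2 (mod 5): 72·t ≡ 2 − 45 = -43 (mod 5).
    Reduce coefficients mod 5: 2·t ≡ 2 (mod 5).
    The inverse of 2 mod 5 is 3 (since 2·3 = 6 = 1·5 + 1), so t ≡ 3·2 = 6 ≡ 1 (mod 5).
    Then x = 45 + 72·1 = 117, valid modulo lcm(72, 5) = 360: x ≡ 117 (mod 360).
Verify: 117 mod 8 = 5 ✓, 117 mod 9 = 0 ✓, 117 mod 5 = 2 ✓.

x ≡ 117 (mod 360).


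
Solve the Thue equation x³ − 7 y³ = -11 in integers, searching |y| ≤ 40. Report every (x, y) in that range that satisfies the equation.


The equation is x³ - 7y³ = -11. For fixed y, x³ = 7·y³ − 11, so a solution requires the RHS to be a perfect cube.
Strategy: iterate y from -40 to 40, compute RHS = 7·y³ − 11, and check whether it is a (positive or negative) perfect cube.
Check small values of y:
  y = 0: RHS = -11 is not a perfect cube.
  y = 1: RHS = -4 is not a perfect cube.
  y = -1: RHS = -18 is not a perfect cube.
  y = 2: RHS = 45 is not a perfect cube.
  y = -2: RHS = -67 is not a perfect cube.
  y = 3: RHS = 178 is not a perfect cube.
  y = -3: RHS = -200 is not a perfect cube.
Continuing the search up to |y| = 40 finds no solutions either.
No (x, y) in the scanned range satisfies the equation.

No integer solutions with |y| ≤ 40.


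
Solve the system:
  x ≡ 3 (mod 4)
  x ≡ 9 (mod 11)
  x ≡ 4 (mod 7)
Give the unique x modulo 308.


Moduli 4, 11, 7 are pairwise coprime; by CRT there is a unique solution modulo M = 4 · 11 · 7 = 308.
Solve pairwise, accumulating the modulus:
  Start with x ≡ 3 (mod 4).
  Combine with x ≡ 9 (mod 11): since gcd(4, 11) = 1, we get a unique residue mod 44.
    Write x = 3 + 4·t and substitute into x ≡ 9 (mod 11): 4·t ≡ 9 − 3 = 6 (mod 11).
    The inverse of 4 mod 11 is 3 (since 4·3 = 12 = 1·11 + 1), so t ≡ 3·6 = 18 ≡ 7 (mod 11).
    Then x = 3 + 4·7 = 31, valid modulo lcm(4, 11) = 44: x ≡ 31 (mod 44).
  Combine with x ≡ 4 (mod 7): since gcd(44, 7) = 1, we get a unique residue mod 308.
    Write x = 31 + 44·t and substitute into x ≡ 4 (mod 7): 44·t ≡ 4 − 31 = -27 (mod 7).
    Reduce coefficients mod 7: 2·t ≡ 1 (mod 7).
    The inverse of 2 mod 7 is 4 (since 2·4 = 8 = 1·7 + 1), so t ≡ 4·1 = 4 ≡ 4 (mod 7).
    Then x = 31 + 44·4 = 207, valid modulo lcm(44, 7) = 308: x ≡ 207 (mod 308).
Verify: 207 mod 4 = 3 ✓, 207 mod 11 = 9 ✓, 207 mod 7 = 4 ✓.

x ≡ 207 (mod 308).


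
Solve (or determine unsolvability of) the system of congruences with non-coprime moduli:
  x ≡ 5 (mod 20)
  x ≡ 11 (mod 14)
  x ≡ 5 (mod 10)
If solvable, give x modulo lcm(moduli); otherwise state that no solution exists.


Moduli 20, 14, 10 are not pairwise coprime, so CRT works modulo lcm(m_i) when all pairwise compatibility conditions hold.
Pairwise compatibility: gcd(m_i, m_j) must divide a_i - a_j for every pair.
Merge one congruence at a time:
  Start: x ≡ 5 (mod 20).
  Combine with x ≡ 11 (mod 14): gcd(20, 14) = 2; 11 - 5 = 6, which IS divisible by 2, so compatible.
    Write x = 5 + 20·t and substitute into x ≡ 11 (mod 14): 20·t ≡ 11 − 5 = 6 (mod 14).
    Divide the congruence (and modulus) by g = 2: 10·t ≡ 3 (mod 7).
    Reduce coefficients mod 7: 3·t ≡ 3 (mod 7).
    The inverse of 3 mod 7 is 5 (since 3·5 = 15 = 2·7 + 1), so t ≡ 5·3 = 15 ≡ 1 (mod 7).
    Then x = 5 + 20·1 = 25, valid modulo lcm(20, 14) = 140: x ≡ 25 (mod 140).
  Combine with x ≡ 5 (mod 10): gcd(140, 10) = 10; 5 - 25 = -20, which IS divisible by 10, so compatible.
    Write x = 25 + 140·t and substitute into x ≡ 5 (mod 10): 140·t ≡ 5 − 25 = -20 (mod 10).
    Divide the congruence (and modulus) by g = 10: 14·t ≡ -2 (mod 1).
    Modulo 1 every t works; take t = 0.
    Then x = 25 + 140·0 = 25, valid modulo lcm(140, 10) = 140: x ≡ 25 (mod 140).
Verify: 25 mod 20 = 5, 25 mod 14 = 11, 25 mod 10 = 5.

x ≡ 25 (mod 140).


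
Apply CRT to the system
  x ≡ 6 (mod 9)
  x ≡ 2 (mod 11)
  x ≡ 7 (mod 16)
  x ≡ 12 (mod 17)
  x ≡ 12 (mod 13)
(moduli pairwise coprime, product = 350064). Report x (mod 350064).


Product of moduli M = 9 · 11 · 16 · 17 · 13 = 350064.
Merge one congruence at a time:
  Start: x ≡ 6 (mod 9).
  Combine with x ≡ 2 (mod 11); new modulus lcm = 99.
    Write x = 6 + 9·t and substitute into x ≡ 2 (mod 11): 9·t ≡ 2 − 6 = -4 (mod 11).
    Reduce coefficients mod 11: 9·t ≡ 7 (mod 11).
    The inverse of 9 mod 11 is 5 (since 9·5 = 45 = 4·11 + 1), so t ≡ 5·7 = 35 ≡ 2 (mod 11).
    Then x = 6 + 9·2 = 24, valid modulo lcm(9, 11) = 99: x ≡ 24 (mod 99).
  Combine with x ≡ 7 (mod 16); new modulus lcm = 1584.
    Write x = 24 + 99·t and substitute into x ≡ 7 (mod 16): 99·t ≡ 7 − 24 = -17 (mod 16).
    Reduce coefficients mod 16: 3·t ≡ 15 (mod 16).
    The inverse of 3 mod 16 is 11 (since 3·11 = 33 = 2·16 + 1), so t ≡ 11·15 = 165 ≡ 5 (mod 16).
    Then x = 24 + 99·5 = 519, valid modulo lcm(99, 16) = 1584: x ≡ 519 (mod 1584).
  Combine with x ≡ 12 (mod 17); new modulus lcm = 26928.
    Write x = 519 + 1584·t and substitute into x ≡ 12 (mod 17): 1584·t ≡ 12 − 519 = -507 (mod 17).
    Reduce coefficients mod 17: 3·t ≡ 3 (mod 17).
    The inverse of 3 mod 17 is 6 (since 3·6 = 18 = 1·17 + 1), so t ≡ 6·3 = 18 ≡ 1 (mod 17).
    Then x = 519 + 1584·1 = 2103, valid modulo lcm(1584, 17) = 26928: x ≡ 2103 (mod 26928).
  Combine with x ≡ 12 (mod 13); new modulus lcm = 350064.
    Write x = 2103 + 26928·t and substitute into x ≡ 12 (mod 13): 26928·t ≡ 12 − 2103 = -2091 (mod 13).
    Reduce coefficients mod 13: 5·t ≡ 2 (mod 13).
    The inverse of 5 mod 13 is 8 (since 5·8 = 40 = 3·13 + 1), so t ≡ 8·2 = 16 ≡ 3 (mod 13).
    Then x = 2103 + 26928·3 = 82887, valid modulo lcm(26928, 13) = 350064: x ≡ 82887 (mod 350064).
Verify against each original: 82887 mod 9 = 6, 82887 mod 11 = 2, 82887 mod 16 = 7, 82887 mod 17 = 12, 82887 mod 13 = 12.

x ≡ 82887 (mod 350064).


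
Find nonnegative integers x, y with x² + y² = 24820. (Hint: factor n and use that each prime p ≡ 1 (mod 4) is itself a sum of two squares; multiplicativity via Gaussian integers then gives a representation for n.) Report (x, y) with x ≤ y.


Step 1: Factor n = 24820 = 2^2 · 5 · 17 · 73.
Step 2: Check the mod-4 condition on each prime factor: 2 = 2 (special); 5 ≡ 1 (mod 4), exponent 1; 17 ≡ 1 (mod 4), exponent 1; 73 ≡ 1 (mod 4), exponent 1.
All primes ≡ 3 (mod 4) appear to even exponent (or don't appear), so by the two-squares theorem n IS expressible as a sum of two squares.
Step 3: Build a representation. Group n = k² · m with k = 2 and m = 5 · 17 · 73 = 6205 (a product of primes ≡ 1 (mod 4)); a representation of m scales to one of n via (k·x)² + (k·y)² = k²(x² + y²). Each prime p ≡ 1 (mod 4) is itself a sum of two squares; find a² by testing p − a² for a perfect square:
  5: 5 − 1² = 4 = 2² ⇒ 5 = 1² + 2².
  17: 17 − 1² = 16 = 4² ⇒ 17 = 1² + 4².
  73: 73 − 1² = 72, 73 − 2² = 69, 73 − 3² = 64 = 8² ⇒ 73 = 3² + 8².
  Combine using the Brahmagupta–Fibonacci identity (a² + b²)(c² + d²) = (ac − bd)² + (ad + bc)² = (ac + bd)² + (ad − bc)²:
  5 · 17 = 85: from (1² + 2²)(1² + 4²), take (1·1 − 2·4, 1·4 + 2·1) = (1 − 8, 4 + 2) = (-7, 6); dropping signs (only squares matter) gives (7, 6); check 7² + 6² = 49 + 36 = 85 ✓.
  85 · 73 = 6205: from (7² + 6²)(3² + 8²), take (7·3 − 6·8, 7·8 + 6·3) = (21 − 48, 56 + 18) = (-27, 74); dropping signs (only squares matter) gives (27, 74); check 27² + 74² = 729 + 5476 = 6205 ✓.
  Scale by k = 2: (2·27, 2·74) = (54, 148).
Step 4: Order so x ≤ y and verify: 54² + 148² = 2916 + 21904 = 24820 = n. ✓

n = 24820 = 54² + 148² (one valid representation with x ≤ y).
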